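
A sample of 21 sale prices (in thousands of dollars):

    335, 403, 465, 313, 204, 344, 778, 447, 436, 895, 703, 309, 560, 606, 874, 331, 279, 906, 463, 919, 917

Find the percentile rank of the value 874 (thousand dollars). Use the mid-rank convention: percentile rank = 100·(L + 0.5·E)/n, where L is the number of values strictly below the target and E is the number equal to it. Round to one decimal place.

78.6

Sorted: 204, 279, 309, 313, 331, 335, 344, 403, 436, 447, 463, 465, 560, 606, 703, 778, 874, 895, 906, 917, 919.
Count below 874: L = 16; count equal: E = 1; n = 21.
Percentile rank = 100·(16 + 0.5·1)/21 = 100·16.5/21 = 78.57.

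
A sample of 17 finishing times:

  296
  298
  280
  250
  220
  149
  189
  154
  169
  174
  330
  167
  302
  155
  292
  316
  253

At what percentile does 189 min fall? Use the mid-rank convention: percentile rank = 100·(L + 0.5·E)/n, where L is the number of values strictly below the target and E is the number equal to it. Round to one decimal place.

38.2

Sorted: 149, 154, 155, 167, 169, 174, 189, 220, 250, 253, 280, 292, 296, 298, 302, 316, 330.
Count below 189: L = 6; count equal: E = 1; n = 17.
Percentile rank = 100·(6 + 0.5·1)/17 = 100·6.5/17 = 38.24.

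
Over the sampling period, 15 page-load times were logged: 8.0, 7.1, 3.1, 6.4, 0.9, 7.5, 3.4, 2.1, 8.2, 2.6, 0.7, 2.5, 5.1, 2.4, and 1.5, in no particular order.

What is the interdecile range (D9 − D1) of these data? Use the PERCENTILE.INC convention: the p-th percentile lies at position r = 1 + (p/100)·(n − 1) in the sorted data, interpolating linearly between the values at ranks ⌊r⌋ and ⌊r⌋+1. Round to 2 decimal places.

Sorted: 0.7, 0.9, 1.5, 2.1, 2.4, 2.5, 2.6, 3.1, 3.4, 5.1, 6.4, 7.1, 7.5, 8.0, 8.2.
n = 15.
P10: r = 2.4; ranks 2–3 are 0.9, 1.5; interpolating gives 1.14.
P90: r = 13.6; ranks 13–14 are 7.5, 8.0; interpolating gives 7.8.
Difference: 7.8 − 1.14 = 6.66.

6.66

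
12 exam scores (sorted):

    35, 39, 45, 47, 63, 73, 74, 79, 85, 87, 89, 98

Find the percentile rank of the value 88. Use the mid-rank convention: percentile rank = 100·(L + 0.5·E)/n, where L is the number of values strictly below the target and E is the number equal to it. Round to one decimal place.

Count below 88: L = 10; count equal: E = 0; n = 12.
Percentile rank = 100·(10 + 0.5·0)/12 = 100·10/12 = 83.33.

83.3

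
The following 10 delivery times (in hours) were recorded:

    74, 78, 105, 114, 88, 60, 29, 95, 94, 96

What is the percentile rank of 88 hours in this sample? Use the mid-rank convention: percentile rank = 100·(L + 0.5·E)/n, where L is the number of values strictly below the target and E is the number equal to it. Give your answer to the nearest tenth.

45.0

Sorted: 29, 60, 74, 78, 88, 94, 95, 96, 105, 114.
Count below 88: L = 4; count equal: E = 1; n = 10.
Percentile rank = 100·(4 + 0.5·1)/10 = 100·4.5/10 = 45.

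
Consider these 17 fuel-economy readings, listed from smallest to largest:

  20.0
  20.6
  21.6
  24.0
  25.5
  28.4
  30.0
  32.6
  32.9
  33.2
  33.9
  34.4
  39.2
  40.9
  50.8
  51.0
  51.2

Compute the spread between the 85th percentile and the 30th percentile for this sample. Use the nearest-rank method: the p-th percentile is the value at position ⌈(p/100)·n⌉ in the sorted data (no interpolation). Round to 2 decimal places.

22.40

n = 17.
P30: rank ⌈30/100·17⌉ = 6 → 28.4.
P85: rank ⌈85/100·17⌉ = 15 → 50.8.
Difference: 50.8 − 28.4 = 22.4.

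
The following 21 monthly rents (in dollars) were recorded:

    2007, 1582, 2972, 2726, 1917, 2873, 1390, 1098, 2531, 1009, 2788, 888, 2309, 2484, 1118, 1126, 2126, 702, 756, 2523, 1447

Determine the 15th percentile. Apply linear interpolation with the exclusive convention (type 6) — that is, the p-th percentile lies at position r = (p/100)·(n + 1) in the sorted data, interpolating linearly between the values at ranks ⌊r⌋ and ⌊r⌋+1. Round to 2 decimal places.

Sorted: 702, 756, 888, 1009, 1098, 1118, 1126, 1390, 1447, 1582, 1917, 2007, 2126, 2309, 2484, 2523, 2531, 2726, 2788, 2873, 2972.
n = 21.
r = (15/100)·(21 + 1) = 3.3.
Rank 3 is 888 and rank 4 is 1009.
Interpolate: 888 + 0.3·(1009 − 888) = 888 + 0.3·121 = 924.3.

924.30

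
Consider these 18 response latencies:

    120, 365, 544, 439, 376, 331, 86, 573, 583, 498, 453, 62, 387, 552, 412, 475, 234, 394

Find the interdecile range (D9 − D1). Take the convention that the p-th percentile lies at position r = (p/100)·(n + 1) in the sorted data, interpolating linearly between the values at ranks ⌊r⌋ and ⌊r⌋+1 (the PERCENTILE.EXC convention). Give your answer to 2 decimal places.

490.40

Sorted: 62, 86, 120, 234, 331, 365, 376, 387, 394, 412, 439, 453, 475, 498, 544, 552, 573, 583.
n = 18.
P10: r = 1.9; ranks 1–2 are 62, 86; interpolating gives 83.6.
P90: r = 17.1; ranks 17–18 are 573, 583; interpolating gives 574.
Difference: 574 − 83.6 = 490.4.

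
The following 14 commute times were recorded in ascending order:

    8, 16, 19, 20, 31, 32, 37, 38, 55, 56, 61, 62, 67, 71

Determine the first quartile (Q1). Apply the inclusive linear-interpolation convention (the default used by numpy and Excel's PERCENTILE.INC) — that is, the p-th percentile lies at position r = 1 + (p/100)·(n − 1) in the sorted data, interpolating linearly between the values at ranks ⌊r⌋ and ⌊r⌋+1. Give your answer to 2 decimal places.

22.75

n = 14.
r = 1 + (25/100)·(14 − 1) = 1 + 3.25 = 4.25.
Rank 4 is 20 and rank 5 is 31.
Interpolate: 20 + 0.25·(31 − 20) = 20 + 0.25·11 = 22.75.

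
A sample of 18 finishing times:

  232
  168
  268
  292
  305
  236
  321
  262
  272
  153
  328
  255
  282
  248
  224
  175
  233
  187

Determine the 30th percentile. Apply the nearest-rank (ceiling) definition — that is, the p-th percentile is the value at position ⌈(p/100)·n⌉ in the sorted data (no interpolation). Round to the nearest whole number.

232

Sorted: 153, 168, 175, 187, 224, 232, 233, 236, 248, 255, 262, 268, 272, 282, 292, 305, 321, 328.
n = 18.
Position = ⌈30/100 · 18⌉ = ⌈5.4⌉ = 6.
The value at rank 6 is 232.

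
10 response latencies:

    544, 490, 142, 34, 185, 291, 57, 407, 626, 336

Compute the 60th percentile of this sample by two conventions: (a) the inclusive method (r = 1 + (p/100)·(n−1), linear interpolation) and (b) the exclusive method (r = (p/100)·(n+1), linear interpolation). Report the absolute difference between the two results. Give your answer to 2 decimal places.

14.20

Sorted: 34, 57, 142, 185, 291, 336, 407, 490, 544, 626.
n = 10.
(a) r = 6.4; between ranks 6 (336) and 7 (407): 364.4.
(b) r = 6.6; between ranks 6 (336) and 7 (407): 378.6.
|364.4 − 378.6| = 14.2.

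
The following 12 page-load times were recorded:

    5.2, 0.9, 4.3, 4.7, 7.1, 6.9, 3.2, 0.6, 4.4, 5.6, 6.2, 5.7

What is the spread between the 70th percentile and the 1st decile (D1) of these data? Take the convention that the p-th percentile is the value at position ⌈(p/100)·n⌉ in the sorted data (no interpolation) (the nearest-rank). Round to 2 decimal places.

4.80

Sorted: 0.6, 0.9, 3.2, 4.3, 4.4, 4.7, 5.2, 5.6, 5.7, 6.2, 6.9, 7.1.
n = 12.
P10: rank ⌈10/100·12⌉ = 2 → 0.9.
P70: rank ⌈70/100·12⌉ = 9 → 5.7.
Difference: 5.7 − 0.9 = 4.8.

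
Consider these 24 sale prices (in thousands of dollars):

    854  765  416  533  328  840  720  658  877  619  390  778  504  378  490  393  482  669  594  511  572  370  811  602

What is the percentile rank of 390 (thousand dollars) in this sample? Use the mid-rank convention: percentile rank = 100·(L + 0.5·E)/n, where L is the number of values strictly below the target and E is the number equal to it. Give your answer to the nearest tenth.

14.6

Sorted: 328, 370, 378, 390, 393, 416, 482, 490, 504, 511, 533, 572, 594, 602, 619, 658, 669, 720, 765, 778, 811, 840, 854, 877.
Count below 390: L = 3; count equal: E = 1; n = 24.
Percentile rank = 100·(3 + 0.5·1)/24 = 100·3.5/24 = 14.58.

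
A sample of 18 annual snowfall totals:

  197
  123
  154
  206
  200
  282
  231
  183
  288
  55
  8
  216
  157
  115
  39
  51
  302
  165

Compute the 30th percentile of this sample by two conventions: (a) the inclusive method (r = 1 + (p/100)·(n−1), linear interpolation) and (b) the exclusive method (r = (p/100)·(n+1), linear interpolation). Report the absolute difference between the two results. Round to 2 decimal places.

5.50

Sorted: 8, 39, 51, 55, 115, 123, 154, 157, 165, 183, 197, 200, 206, 216, 231, 282, 288, 302.
n = 18.
(a) r = 6.1; between ranks 6 (123) and 7 (154): 126.1.
(b) r = 5.7; between ranks 5 (115) and 6 (123): 120.6.
|126.1 − 120.6| = 5.5.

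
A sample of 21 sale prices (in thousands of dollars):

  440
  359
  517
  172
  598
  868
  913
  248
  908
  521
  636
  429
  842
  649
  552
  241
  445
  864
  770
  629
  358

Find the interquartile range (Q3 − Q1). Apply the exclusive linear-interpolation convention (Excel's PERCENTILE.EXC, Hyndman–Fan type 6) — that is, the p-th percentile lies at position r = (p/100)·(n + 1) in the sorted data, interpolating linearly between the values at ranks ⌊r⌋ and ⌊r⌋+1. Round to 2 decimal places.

412.00

Sorted: 172, 241, 248, 358, 359, 429, 440, 445, 517, 521, 552, 598, 629, 636, 649, 770, 842, 864, 868, 908, 913.
n = 21.
P25: r = 5.5; ranks 5–6 are 359, 429; interpolating gives 394.
P75: r = 16.5; ranks 16–17 are 770, 842; interpolating gives 806.
Difference: 806 − 394 = 412.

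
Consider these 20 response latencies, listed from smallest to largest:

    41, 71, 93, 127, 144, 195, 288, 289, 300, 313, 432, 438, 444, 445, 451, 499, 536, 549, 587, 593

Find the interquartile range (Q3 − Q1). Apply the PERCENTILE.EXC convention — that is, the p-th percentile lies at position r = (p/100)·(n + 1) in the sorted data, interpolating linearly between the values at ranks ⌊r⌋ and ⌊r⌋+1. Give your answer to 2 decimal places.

330.25

n = 20.
P25: r = 5.25; ranks 5–6 are 144, 195; interpolating gives 156.75.
P75: r = 15.75; ranks 15–16 are 451, 499; interpolating gives 487.
Difference: 487 − 156.75 = 330.25.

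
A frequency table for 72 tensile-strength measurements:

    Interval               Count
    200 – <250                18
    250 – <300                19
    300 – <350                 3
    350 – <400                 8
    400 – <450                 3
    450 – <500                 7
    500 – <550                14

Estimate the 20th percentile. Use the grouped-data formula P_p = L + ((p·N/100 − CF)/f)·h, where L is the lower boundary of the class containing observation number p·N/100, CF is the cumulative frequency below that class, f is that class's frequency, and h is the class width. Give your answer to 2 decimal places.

N = 72; target position k = 20/100 · 72 = 14.4.
Cumulative frequencies: 18, 37, 40, 48, 51, 58, 72.
Observation 14.4 falls in the class 200 – <250.
L = 200, CF = 0, f = 18, h = 50.
P20 = 200 + ((14.4 − 0)/18)·50 = 200 + 40 = 240.

240.00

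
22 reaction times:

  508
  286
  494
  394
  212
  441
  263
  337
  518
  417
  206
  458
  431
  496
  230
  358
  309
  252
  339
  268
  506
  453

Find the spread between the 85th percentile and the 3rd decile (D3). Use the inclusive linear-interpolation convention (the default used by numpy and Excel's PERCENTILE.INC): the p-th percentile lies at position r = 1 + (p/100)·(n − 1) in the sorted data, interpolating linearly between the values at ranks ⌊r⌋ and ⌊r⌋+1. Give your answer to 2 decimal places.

202.80

Sorted: 206, 212, 230, 252, 263, 268, 286, 309, 337, 339, 358, 394, 417, 431, 441, 453, 458, 494, 496, 506, 508, 518.
n = 22.
P30: r = 7.3; ranks 7–8 are 286, 309; interpolating gives 292.9.
P85: r = 18.85; ranks 18–19 are 494, 496; interpolating gives 495.7.
Difference: 495.7 − 292.9 = 202.8.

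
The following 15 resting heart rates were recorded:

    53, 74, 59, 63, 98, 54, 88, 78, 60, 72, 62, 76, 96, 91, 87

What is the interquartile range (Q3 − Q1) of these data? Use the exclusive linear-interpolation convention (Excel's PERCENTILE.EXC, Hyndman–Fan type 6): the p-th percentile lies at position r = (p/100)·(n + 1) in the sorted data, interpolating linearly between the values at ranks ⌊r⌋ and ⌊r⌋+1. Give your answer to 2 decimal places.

28.00

Sorted: 53, 54, 59, 60, 62, 63, 72, 74, 76, 78, 87, 88, 91, 96, 98.
n = 15.
P25: r = 4 (integer) → 60.
P75: r = 12 (integer) → 88.
Difference: 88 − 60 = 28.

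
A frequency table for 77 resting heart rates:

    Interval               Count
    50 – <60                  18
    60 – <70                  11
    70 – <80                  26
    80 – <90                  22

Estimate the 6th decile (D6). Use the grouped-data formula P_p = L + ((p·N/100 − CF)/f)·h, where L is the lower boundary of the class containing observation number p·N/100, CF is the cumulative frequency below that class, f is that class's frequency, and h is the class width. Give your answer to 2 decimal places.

N = 77; target position k = 60/100 · 77 = 46.2.
Cumulative frequencies: 18, 29, 55, 77.
Observation 46.2 falls in the class 70 – <80.
L = 70, CF = 29, f = 26, h = 10.
P60 = 70 + ((46.2 − 29)/26)·10 = 70 + 6.61538 = 76.6154.

76.62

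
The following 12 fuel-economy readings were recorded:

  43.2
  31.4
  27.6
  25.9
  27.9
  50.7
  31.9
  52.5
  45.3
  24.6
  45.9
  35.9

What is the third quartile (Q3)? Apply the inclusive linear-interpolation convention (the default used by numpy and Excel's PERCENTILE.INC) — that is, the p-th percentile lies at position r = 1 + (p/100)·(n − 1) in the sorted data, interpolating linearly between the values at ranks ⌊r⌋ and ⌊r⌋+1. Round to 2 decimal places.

Sorted: 24.6, 25.9, 27.6, 27.9, 31.4, 31.9, 35.9, 43.2, 45.3, 45.9, 50.7, 52.5.
n = 12.
r = 1 + (75/100)·(12 − 1) = 1 + 8.25 = 9.25.
Rank 9 is 45.3 and rank 10 is 45.9.
Interpolate: 45.3 + 0.25·(45.9 − 45.3) = 45.3 + 0.25·0.6 = 45.45.

45.45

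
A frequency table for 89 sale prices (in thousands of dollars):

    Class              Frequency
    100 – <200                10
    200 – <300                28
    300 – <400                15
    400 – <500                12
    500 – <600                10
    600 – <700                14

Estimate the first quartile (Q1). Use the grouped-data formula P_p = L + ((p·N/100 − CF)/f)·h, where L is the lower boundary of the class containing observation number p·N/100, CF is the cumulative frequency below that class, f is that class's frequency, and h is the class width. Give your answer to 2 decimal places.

N = 89; target position k = 25/100 · 89 = 22.25.
Cumulative frequencies: 10, 38, 53, 65, 75, 89.
Observation 22.25 falls in the class 200 – <300.
L = 200, CF = 10, f = 28, h = 100.
P25 = 200 + ((22.25 − 10)/28)·100 = 200 + 43.75 = 243.75.

243.75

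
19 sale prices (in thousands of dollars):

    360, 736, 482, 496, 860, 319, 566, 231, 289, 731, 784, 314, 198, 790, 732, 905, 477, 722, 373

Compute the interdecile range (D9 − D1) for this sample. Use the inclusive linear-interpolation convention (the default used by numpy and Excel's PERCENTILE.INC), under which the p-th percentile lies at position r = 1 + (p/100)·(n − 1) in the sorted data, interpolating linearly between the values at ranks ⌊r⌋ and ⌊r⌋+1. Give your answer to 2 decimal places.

526.60

Sorted: 198, 231, 289, 314, 319, 360, 373, 477, 482, 496, 566, 722, 731, 732, 736, 784, 790, 860, 905.
n = 19.
P10: r = 2.8; ranks 2–3 are 231, 289; interpolating gives 277.4.
P90: r = 17.2; ranks 17–18 are 790, 860; interpolating gives 804.
Difference: 804 − 277.4 = 526.6.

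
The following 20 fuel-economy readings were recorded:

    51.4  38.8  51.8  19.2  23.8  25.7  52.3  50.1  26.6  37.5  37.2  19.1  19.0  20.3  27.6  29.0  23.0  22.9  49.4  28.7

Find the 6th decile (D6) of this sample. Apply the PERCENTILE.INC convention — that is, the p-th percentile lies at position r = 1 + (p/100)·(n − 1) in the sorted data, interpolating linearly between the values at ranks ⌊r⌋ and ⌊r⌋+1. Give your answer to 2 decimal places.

Sorted: 19.0, 19.1, 19.2, 20.3, 22.9, 23.0, 23.8, 25.7, 26.6, 27.6, 28.7, 29.0, 37.2, 37.5, 38.8, 49.4, 50.1, 51.4, 51.8, 52.3.
n = 20.
r = 1 + (60/100)·(20 − 1) = 1 + 11.4 = 12.4.
Rank 12 is 29.0 and rank 13 is 37.2.
Interpolate: 29.0 + 0.4·(37.2 − 29.0) = 29.0 + 0.4·8.2 = 32.28.

32.28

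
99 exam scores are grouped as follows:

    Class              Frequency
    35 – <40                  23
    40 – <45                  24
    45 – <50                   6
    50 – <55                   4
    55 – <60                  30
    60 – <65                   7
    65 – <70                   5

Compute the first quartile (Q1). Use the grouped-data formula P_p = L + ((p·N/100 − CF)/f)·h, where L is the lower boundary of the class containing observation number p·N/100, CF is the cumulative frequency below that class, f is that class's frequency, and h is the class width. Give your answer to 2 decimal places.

N = 99; target position k = 25/100 · 99 = 24.75.
Cumulative frequencies: 23, 47, 53, 57, 87, 94, 99.
Observation 24.75 falls in the class 40 – <45.
L = 40, CF = 23, f = 24, h = 5.
P25 = 40 + ((24.75 − 23)/24)·5 = 40 + 0.364583 = 40.3646.

40.36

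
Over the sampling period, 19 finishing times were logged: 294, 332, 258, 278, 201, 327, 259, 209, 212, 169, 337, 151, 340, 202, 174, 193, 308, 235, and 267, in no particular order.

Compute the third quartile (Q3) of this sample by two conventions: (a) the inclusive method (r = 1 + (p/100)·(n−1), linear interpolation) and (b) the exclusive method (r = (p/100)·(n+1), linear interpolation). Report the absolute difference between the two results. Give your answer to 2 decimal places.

7.00

Sorted: 151, 169, 174, 193, 201, 202, 209, 212, 235, 258, 259, 267, 278, 294, 308, 327, 332, 337, 340.
n = 19.
(a) r = 14.5; between ranks 14 (294) and 15 (308): 301.
(b) r = 15 → value at rank 15 = 308.
|301 − 308| = 7.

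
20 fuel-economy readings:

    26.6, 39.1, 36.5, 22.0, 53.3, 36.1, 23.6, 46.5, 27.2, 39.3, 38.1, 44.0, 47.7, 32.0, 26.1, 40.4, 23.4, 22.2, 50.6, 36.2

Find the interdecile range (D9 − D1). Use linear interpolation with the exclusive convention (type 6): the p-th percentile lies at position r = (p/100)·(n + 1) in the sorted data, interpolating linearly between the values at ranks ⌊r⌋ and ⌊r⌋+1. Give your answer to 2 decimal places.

Sorted: 22.0, 22.2, 23.4, 23.6, 26.1, 26.6, 27.2, 32.0, 36.1, 36.2, 36.5, 38.1, 39.1, 39.3, 40.4, 44.0, 46.5, 47.7, 50.6, 53.3.
n = 20.
P10: r = 2.1; ranks 2–3 are 22.2, 23.4; interpolating gives 22.32.
P90: r = 18.9; ranks 18–19 are 47.7, 50.6; interpolating gives 50.31.
Difference: 50.31 − 22.32 = 27.99.

27.99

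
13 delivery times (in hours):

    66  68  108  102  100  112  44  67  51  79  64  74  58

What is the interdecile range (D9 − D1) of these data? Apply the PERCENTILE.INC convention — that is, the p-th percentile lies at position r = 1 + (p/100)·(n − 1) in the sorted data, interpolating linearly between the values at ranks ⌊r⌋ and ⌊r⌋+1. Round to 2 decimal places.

Sorted: 44, 51, 58, 64, 66, 67, 68, 74, 79, 100, 102, 108, 112.
n = 13.
P10: r = 2.2; ranks 2–3 are 51, 58; interpolating gives 52.4.
P90: r = 11.8; ranks 11–12 are 102, 108; interpolating gives 106.8.
Difference: 106.8 − 52.4 = 54.4.

54.40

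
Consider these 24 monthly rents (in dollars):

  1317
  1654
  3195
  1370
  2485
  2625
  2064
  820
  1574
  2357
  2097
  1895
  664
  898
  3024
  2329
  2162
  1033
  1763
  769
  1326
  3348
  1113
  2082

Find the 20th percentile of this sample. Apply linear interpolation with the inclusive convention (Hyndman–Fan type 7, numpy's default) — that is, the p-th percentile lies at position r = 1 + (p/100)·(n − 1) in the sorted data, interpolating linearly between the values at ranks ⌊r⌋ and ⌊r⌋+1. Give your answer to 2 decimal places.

1081.00

Sorted: 664, 769, 820, 898, 1033, 1113, 1317, 1326, 1370, 1574, 1654, 1763, 1895, 2064, 2082, 2097, 2162, 2329, 2357, 2485, 2625, 3024, 3195, 3348.
n = 24.
r = 1 + (20/100)·(24 − 1) = 1 + 4.6 = 5.6.
Rank 5 is 1033 and rank 6 is 1113.
Interpolate: 1033 + 0.6·(1113 − 1033) = 1033 + 0.6·80 = 1081.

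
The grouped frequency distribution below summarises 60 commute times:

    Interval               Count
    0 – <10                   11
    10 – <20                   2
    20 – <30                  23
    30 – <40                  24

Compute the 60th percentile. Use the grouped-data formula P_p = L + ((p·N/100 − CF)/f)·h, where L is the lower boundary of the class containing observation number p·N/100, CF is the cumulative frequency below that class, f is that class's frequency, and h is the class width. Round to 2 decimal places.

N = 60; target position k = 60/100 · 60 = 36.
Cumulative frequencies: 11, 13, 36, 60.
Observation 36 falls in the class 20 – <30.
L = 20, CF = 13, f = 23, h = 10.
P60 = 20 + ((36 − 13)/23)·10 = 20 + 10 = 30.

30.00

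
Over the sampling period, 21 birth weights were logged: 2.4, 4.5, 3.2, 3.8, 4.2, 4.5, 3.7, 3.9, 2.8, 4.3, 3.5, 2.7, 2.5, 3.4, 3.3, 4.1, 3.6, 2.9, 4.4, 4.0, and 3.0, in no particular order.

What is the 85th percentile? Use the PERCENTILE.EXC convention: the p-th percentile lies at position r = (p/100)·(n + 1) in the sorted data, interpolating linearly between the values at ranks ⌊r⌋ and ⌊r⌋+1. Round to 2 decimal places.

Sorted: 2.4, 2.5, 2.7, 2.8, 2.9, 3.0, 3.2, 3.3, 3.4, 3.5, 3.6, 3.7, 3.8, 3.9, 4.0, 4.1, 4.2, 4.3, 4.4, 4.5, 4.5.
n = 21.
r = (85/100)·(21 + 1) = 18.7.
Rank 18 is 4.3 and rank 19 is 4.4.
Interpolate: 4.3 + 0.7·(4.4 − 4.3) = 4.3 + 0.7·0.1 = 4.37.

4.37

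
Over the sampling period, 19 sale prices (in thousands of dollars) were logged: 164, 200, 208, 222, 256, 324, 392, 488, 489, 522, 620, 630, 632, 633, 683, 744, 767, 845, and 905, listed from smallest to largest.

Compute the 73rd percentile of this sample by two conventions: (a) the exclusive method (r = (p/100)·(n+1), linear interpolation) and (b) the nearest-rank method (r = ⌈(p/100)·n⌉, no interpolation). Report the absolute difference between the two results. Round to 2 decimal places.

n = 19.
(a) r = 14.6; between ranks 14 (633) and 15 (683): 663.
(b) the nearest-rank method: rank 14 → 633.
|663 − 633| = 30.

30.00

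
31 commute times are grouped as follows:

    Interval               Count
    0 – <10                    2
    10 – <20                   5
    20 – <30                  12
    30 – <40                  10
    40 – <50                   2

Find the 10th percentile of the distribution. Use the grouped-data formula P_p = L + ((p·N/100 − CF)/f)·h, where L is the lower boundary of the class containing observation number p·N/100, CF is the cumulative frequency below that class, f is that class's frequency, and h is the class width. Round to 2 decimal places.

N = 31; target position k = 10/100 · 31 = 3.1.
Cumulative frequencies: 2, 7, 19, 29, 31.
Observation 3.1 falls in the class 10 – <20.
L = 10, CF = 2, f = 5, h = 10.
P10 = 10 + ((3.1 − 2)/5)·10 = 10 + 2.2 = 12.2.

12.20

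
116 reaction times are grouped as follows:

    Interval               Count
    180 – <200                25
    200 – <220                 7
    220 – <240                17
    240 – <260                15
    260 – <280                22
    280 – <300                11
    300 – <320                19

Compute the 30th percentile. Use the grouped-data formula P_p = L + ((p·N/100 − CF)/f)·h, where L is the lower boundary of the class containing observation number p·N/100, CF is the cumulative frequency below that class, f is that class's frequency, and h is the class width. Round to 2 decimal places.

N = 116; target position k = 30/100 · 116 = 34.8.
Cumulative frequencies: 25, 32, 49, 64, 86, 97, 116.
Observation 34.8 falls in the class 220 – <240.
L = 220, CF = 32, f = 17, h = 20.
P30 = 220 + ((34.8 − 32)/17)·20 = 220 + 3.29412 = 223.294.

223.29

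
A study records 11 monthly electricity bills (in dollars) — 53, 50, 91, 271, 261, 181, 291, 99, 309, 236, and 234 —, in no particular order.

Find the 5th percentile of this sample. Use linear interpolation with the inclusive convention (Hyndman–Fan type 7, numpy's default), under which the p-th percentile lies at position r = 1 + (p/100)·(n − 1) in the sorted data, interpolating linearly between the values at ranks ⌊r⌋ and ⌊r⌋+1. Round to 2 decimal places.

Sorted: 50, 53, 91, 99, 181, 234, 236, 261, 271, 291, 309.
n = 11.
r = 1 + (5/100)·(11 − 1) = 1 + 0.5 = 1.5.
Rank 1 is 50 and rank 2 is 53.
Interpolate: 50 + 0.5·(53 − 50) = 50 + 0.5·3 = 51.5.

51.50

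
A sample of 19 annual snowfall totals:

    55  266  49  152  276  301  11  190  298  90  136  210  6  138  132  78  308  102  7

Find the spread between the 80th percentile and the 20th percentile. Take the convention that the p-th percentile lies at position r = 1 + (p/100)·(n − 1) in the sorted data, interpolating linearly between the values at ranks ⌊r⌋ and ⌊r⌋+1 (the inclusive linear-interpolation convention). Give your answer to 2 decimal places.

Sorted: 6, 7, 11, 49, 55, 78, 90, 102, 132, 136, 138, 152, 190, 210, 266, 276, 298, 301, 308.
n = 19.
P20: r = 4.6; ranks 4–5 are 49, 55; interpolating gives 52.6.
P80: r = 15.4; ranks 15–16 are 266, 276; interpolating gives 270.
Difference: 270 − 52.6 = 217.4.

217.40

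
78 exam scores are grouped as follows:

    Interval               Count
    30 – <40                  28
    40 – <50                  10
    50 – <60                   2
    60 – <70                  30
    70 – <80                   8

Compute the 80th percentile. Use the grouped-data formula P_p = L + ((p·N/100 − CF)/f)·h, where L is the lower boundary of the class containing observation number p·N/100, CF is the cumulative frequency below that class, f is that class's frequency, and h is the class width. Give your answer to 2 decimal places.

67.47

N = 78; target position k = 80/100 · 78 = 62.4.
Cumulative frequencies: 28, 38, 40, 70, 78.
Observation 62.4 falls in the class 60 – <70.
L = 60, CF = 40, f = 30, h = 10.
P80 = 60 + ((62.4 − 40)/30)·10 = 60 + 7.46667 = 67.4667.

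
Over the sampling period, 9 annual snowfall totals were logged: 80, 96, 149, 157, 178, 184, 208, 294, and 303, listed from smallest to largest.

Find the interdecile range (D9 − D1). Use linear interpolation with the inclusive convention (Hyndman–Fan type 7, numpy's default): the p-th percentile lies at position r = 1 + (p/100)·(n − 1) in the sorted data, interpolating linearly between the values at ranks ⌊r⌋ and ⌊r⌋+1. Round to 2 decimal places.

n = 9.
P10: r = 1.8; ranks 1–2 are 80, 96; interpolating gives 92.8.
P90: r = 8.2; ranks 8–9 are 294, 303; interpolating gives 295.8.
Difference: 295.8 − 92.8 = 203.

203.00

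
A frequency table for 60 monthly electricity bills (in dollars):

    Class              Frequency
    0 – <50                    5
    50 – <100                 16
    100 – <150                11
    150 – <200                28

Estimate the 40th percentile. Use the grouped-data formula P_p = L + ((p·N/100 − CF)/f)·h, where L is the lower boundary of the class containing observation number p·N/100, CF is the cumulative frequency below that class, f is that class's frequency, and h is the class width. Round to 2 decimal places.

113.64

N = 60; target position k = 40/100 · 60 = 24.
Cumulative frequencies: 5, 21, 32, 60.
Observation 24 falls in the class 100 – <150.
L = 100, CF = 21, f = 11, h = 50.
P40 = 100 + ((24 − 21)/11)·50 = 100 + 13.6364 = 113.636.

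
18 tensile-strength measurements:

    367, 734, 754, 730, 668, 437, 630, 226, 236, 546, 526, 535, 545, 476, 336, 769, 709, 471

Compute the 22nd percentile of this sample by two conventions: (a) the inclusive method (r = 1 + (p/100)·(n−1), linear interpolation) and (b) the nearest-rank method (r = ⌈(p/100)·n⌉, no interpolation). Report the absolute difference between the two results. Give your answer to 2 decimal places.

51.80

Sorted: 226, 236, 336, 367, 437, 471, 476, 526, 535, 545, 546, 630, 668, 709, 730, 734, 754, 769.
n = 18.
(a) r = 4.74; between ranks 4 (367) and 5 (437): 418.8.
(b) the nearest-rank method: rank 4 → 367.
|418.8 − 367| = 51.8.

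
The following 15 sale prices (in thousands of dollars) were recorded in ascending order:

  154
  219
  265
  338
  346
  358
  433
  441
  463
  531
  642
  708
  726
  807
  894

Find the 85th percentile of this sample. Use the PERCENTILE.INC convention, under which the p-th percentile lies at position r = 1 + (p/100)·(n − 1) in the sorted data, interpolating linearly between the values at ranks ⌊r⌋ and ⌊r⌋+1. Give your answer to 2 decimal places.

724.20

n = 15.
r = 1 + (85/100)·(15 − 1) = 1 + 11.9 = 12.9.
Rank 12 is 708 and rank 13 is 726.
Interpolate: 708 + 0.9·(726 − 708) = 708 + 0.9·18 = 724.2.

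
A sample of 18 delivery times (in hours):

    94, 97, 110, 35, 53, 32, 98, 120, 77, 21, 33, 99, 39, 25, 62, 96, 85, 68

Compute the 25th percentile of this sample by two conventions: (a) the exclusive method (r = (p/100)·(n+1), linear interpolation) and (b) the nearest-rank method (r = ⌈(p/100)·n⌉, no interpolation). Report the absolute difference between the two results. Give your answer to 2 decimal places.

Sorted: 21, 25, 32, 33, 35, 39, 53, 62, 68, 77, 85, 94, 96, 97, 98, 99, 110, 120.
n = 18.
(a) r = 4.75; between ranks 4 (33) and 5 (35): 34.5.
(b) the nearest-rank method: rank 5 → 35.
|34.5 − 35| = 0.5.

0.50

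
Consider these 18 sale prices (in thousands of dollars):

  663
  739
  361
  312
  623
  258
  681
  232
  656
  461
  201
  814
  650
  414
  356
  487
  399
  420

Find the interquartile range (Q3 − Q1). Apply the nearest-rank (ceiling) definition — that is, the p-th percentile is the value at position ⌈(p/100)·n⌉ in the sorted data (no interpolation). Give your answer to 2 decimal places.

Sorted: 201, 232, 258, 312, 356, 361, 399, 414, 420, 461, 487, 623, 650, 656, 663, 681, 739, 814.
n = 18.
P25: rank ⌈25/100·18⌉ = 5 → 356.
P75: rank ⌈75/100·18⌉ = 14 → 656.
Difference: 656 − 356 = 300.

300.00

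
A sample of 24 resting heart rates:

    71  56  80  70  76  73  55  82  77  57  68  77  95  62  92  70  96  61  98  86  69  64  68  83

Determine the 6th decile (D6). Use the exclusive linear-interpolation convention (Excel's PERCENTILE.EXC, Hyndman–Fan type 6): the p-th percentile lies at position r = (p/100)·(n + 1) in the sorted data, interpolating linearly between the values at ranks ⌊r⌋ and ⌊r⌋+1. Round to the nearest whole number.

Sorted: 55, 56, 57, 61, 62, 64, 68, 68, 69, 70, 70, 71, 73, 76, 77, 77, 80, 82, 83, 86, 92, 95, 96, 98.
n = 24.
r = (60/100)·(24 + 1) = 15.
r is an integer, so P60 is the value at rank 15: 77.

77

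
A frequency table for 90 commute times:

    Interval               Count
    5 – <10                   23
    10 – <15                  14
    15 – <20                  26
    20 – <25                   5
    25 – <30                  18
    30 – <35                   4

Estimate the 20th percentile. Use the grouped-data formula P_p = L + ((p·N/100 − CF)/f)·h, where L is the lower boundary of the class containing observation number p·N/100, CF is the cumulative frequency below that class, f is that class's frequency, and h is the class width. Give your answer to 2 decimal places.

N = 90; target position k = 20/100 · 90 = 18.
Cumulative frequencies: 23, 37, 63, 68, 86, 90.
Observation 18 falls in the class 5 – <10.
L = 5, CF = 0, f = 23, h = 5.
P20 = 5 + ((18 − 0)/23)·5 = 5 + 3.91304 = 8.91304.

8.91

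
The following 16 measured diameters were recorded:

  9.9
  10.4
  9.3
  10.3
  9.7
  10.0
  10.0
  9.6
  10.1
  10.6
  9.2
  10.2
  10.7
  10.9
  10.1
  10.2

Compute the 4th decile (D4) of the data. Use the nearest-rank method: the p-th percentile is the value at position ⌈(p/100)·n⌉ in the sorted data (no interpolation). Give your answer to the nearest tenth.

Sorted: 9.2, 9.3, 9.6, 9.7, 9.9, 10.0, 10.0, 10.1, 10.1, 10.2, 10.2, 10.3, 10.4, 10.6, 10.7, 10.9.
n = 16.
Position = ⌈40/100 · 16⌉ = ⌈6.4⌉ = 7.
The value at rank 7 is 10.0.

10.0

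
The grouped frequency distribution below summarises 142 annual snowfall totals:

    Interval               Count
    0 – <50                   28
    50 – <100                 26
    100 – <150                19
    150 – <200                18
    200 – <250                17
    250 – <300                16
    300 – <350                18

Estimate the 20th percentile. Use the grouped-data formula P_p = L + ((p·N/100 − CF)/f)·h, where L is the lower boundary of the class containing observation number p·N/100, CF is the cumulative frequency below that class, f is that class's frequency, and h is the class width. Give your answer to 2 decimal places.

N = 142; target position k = 20/100 · 142 = 28.4.
Cumulative frequencies: 28, 54, 73, 91, 108, 124, 142.
Observation 28.4 falls in the class 50 – <100.
L = 50, CF = 28, f = 26, h = 50.
P20 = 50 + ((28.4 − 28)/26)·50 = 50 + 0.769231 = 50.7692.

50.77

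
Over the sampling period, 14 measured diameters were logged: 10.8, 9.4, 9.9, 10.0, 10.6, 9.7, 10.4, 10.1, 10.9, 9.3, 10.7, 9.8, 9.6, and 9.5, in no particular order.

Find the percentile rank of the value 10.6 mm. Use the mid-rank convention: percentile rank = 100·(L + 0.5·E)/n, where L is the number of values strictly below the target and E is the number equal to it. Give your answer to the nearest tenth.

75.0

Sorted: 9.3, 9.4, 9.5, 9.6, 9.7, 9.8, 9.9, 10.0, 10.1, 10.4, 10.6, 10.7, 10.8, 10.9.
Count below 10.6: L = 10; count equal: E = 1; n = 14.
Percentile rank = 100·(10 + 0.5·1)/14 = 100·10.5/14 = 75.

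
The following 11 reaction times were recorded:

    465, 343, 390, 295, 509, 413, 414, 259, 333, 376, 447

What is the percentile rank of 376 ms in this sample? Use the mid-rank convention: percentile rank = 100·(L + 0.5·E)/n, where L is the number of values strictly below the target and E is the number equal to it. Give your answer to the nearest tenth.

40.9

Sorted: 259, 295, 333, 343, 376, 390, 413, 414, 447, 465, 509.
Count below 376: L = 4; count equal: E = 1; n = 11.
Percentile rank = 100·(4 + 0.5·1)/11 = 100·4.5/11 = 40.91.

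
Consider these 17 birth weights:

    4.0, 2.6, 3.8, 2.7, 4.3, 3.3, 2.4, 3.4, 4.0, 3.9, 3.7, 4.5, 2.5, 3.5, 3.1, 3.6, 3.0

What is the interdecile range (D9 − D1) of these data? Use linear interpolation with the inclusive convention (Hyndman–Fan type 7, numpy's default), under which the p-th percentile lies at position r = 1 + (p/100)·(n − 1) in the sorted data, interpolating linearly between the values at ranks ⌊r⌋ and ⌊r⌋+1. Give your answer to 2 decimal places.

1.56

Sorted: 2.4, 2.5, 2.6, 2.7, 3.0, 3.1, 3.3, 3.4, 3.5, 3.6, 3.7, 3.8, 3.9, 4.0, 4.0, 4.3, 4.5.
n = 17.
P10: r = 2.6; ranks 2–3 are 2.5, 2.6; interpolating gives 2.56.
P90: r = 15.4; ranks 15–16 are 4.0, 4.3; interpolating gives 4.12.
Difference: 4.12 − 2.56 = 1.56.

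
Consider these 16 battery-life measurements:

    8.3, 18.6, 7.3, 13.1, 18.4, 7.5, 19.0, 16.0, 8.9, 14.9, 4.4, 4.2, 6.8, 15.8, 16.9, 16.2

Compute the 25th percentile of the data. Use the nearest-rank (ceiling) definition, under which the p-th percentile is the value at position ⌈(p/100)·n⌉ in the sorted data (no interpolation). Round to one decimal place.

Sorted: 4.2, 4.4, 6.8, 7.3, 7.5, 8.3, 8.9, 13.1, 14.9, 15.8, 16.0, 16.2, 16.9, 18.4, 18.6, 19.0.
n = 16.
Position = ⌈25/100 · 16⌉ = ⌈4⌉ = 4.
The value at rank 4 is 7.3.

7.3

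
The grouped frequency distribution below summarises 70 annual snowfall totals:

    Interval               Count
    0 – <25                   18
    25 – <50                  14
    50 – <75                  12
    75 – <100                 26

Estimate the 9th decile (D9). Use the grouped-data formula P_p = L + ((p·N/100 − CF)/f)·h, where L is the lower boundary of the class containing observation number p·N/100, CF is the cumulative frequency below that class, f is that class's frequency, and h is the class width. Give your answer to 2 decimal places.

N = 70; target position k = 90/100 · 70 = 63.
Cumulative frequencies: 18, 32, 44, 70.
Observation 63 falls in the class 75 – <100.
L = 75, CF = 44, f = 26, h = 25.
P90 = 75 + ((63 − 44)/26)·25 = 75 + 18.2692 = 93.2692.

93.27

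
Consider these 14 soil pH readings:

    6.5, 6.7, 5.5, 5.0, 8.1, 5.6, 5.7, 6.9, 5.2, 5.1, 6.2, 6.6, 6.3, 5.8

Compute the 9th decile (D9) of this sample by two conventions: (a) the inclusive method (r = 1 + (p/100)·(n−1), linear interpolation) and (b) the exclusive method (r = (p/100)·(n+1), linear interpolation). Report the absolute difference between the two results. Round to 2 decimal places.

0.66

Sorted: 5.0, 5.1, 5.2, 5.5, 5.6, 5.7, 5.8, 6.2, 6.3, 6.5, 6.6, 6.7, 6.9, 8.1.
n = 14.
(a) r = 12.7; between ranks 12 (6.7) and 13 (6.9): 6.84.
(b) r = 13.5; between ranks 13 (6.9) and 14 (8.1): 7.5.
|6.84 − 7.5| = 0.66.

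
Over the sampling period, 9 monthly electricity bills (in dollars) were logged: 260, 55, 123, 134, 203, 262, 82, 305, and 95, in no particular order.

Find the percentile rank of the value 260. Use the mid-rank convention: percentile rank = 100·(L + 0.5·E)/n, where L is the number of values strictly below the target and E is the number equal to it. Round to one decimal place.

72.2

Sorted: 55, 82, 95, 123, 134, 203, 260, 262, 305.
Count below 260: L = 6; count equal: E = 1; n = 9.
Percentile rank = 100·(6 + 0.5·1)/9 = 100·6.5/9 = 72.22.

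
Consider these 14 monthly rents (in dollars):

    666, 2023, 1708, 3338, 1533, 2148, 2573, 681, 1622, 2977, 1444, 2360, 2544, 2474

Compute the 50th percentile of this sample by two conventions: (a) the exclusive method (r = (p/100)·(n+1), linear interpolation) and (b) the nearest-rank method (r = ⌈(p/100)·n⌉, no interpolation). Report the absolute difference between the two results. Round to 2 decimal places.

62.50

Sorted: 666, 681, 1444, 1533, 1622, 1708, 2023, 2148, 2360, 2474, 2544, 2573, 2977, 3338.
n = 14.
(a) r = 7.5; between ranks 7 (2023) and 8 (2148): 2085.5.
(b) the nearest-rank method: rank 7 → 2023.
|2085.5 − 2023| = 62.5.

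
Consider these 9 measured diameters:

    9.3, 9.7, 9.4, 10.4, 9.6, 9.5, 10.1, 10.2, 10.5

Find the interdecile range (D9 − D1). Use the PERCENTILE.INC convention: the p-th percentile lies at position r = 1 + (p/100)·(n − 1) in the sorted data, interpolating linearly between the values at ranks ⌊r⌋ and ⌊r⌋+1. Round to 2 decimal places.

1.04

Sorted: 9.3, 9.4, 9.5, 9.6, 9.7, 10.1, 10.2, 10.4, 10.5.
n = 9.
P10: r = 1.8; ranks 1–2 are 9.3, 9.4; interpolating gives 9.38.
P90: r = 8.2; ranks 8–9 are 10.4, 10.5; interpolating gives 10.42.
Difference: 10.42 − 9.38 = 1.04.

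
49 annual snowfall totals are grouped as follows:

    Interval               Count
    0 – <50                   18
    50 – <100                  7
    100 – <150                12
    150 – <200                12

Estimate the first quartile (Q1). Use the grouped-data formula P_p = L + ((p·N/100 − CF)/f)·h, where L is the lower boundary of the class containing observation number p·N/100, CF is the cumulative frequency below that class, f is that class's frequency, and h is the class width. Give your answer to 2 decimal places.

N = 49; target position k = 25/100 · 49 = 12.25.
Cumulative frequencies: 18, 25, 37, 49.
Observation 12.25 falls in the class 0 – <50.
L = 0, CF = 0, f = 18, h = 50.
P25 = 0 + ((12.25 − 0)/18)·50 = 0 + 34.0278 = 34.0278.

34.03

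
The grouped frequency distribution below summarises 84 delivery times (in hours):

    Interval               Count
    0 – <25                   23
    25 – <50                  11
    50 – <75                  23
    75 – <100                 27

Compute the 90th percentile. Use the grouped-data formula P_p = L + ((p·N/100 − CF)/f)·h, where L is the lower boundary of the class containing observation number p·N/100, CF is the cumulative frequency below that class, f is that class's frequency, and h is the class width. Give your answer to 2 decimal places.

92.22

N = 84; target position k = 90/100 · 84 = 75.6.
Cumulative frequencies: 23, 34, 57, 84.
Observation 75.6 falls in the class 75 – <100.
L = 75, CF = 57, f = 27, h = 25.
P90 = 75 + ((75.6 − 57)/27)·25 = 75 + 17.2222 = 92.2222.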